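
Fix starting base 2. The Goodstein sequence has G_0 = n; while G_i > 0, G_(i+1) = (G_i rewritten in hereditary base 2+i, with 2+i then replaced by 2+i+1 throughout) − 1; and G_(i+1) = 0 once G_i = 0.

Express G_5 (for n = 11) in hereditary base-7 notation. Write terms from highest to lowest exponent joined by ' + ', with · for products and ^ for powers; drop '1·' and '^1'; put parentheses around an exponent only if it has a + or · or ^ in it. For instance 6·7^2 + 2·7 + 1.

[0] 11 ≡ 2^(2 + 1) + 2 + 1 (base 2). Lift 3: 85. −1: 84.
[1] 84 ≡ 3^(3 + 1) + 3 (base 3). Lift 4: 1028. −1: 1027.
[2] 1027 ≡ 4^(4 + 1) + 3 (base 4). Lift 5: 15628. −1: 15627.
[3] 15627 ≡ 5^(5 + 1) + 2 (base 5). Lift 6: 279938. −1: 279937.
[4] 279937 ≡ 6^(6 + 1) + 1 (base 6). Lift 7: 5764802. −1: 5764801.
[5] 5764801 ≡ 7^(7 + 1) (base 7). Lift 8: 134217728. −1: 134217727.

7^(7 + 1)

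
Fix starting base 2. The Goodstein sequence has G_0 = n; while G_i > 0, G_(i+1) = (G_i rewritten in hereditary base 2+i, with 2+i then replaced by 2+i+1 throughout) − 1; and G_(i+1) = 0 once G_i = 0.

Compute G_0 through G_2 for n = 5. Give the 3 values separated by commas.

G_0=5  [base 2] 2^2 + 1  →[2↦3]→  3^3 + 1 = 28  −1 ⇒ G_1=27
G_1=27  [base 3] 3^3  →[3↦4]→  4^4 = 256  −1 ⇒ G_2=255

5, 27, 255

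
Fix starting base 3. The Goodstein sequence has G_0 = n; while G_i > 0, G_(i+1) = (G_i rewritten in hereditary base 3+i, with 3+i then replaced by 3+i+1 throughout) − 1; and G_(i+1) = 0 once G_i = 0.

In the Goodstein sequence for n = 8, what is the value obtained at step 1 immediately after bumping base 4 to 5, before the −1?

11

G_0 = 8. HB_3(8) = 2·3 + 2. Bump = 10. G_1 = 9.
G_1 = 9. HB_4(9) = 2·4 + 1. Bump = 11. G_2 = 10.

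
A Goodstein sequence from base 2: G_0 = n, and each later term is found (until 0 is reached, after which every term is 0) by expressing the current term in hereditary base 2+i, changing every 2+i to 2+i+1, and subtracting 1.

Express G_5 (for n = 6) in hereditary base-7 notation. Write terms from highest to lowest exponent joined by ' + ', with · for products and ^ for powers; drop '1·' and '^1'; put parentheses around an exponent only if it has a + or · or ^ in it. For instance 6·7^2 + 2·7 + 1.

5·7^5 + 5·7^4 + 5·7^3 + 5·7^2 + 5·7 + 4

G_0=6  [base 2] 2^2 + 2  →[2↦3]→  3^3 + 3 = 30  −1 ⇒ G_1=29
G_1=29  [base 3] 3^3 + 2  →[3↦4]→  4^4 + 2 = 258  −1 ⇒ G_2=257
G_2=257  [base 4] 4^4 + 1  →[4↦5]→  5^5 + 1 = 3126  −1 ⇒ G_3=3125
G_3=3125  [base 5] 5^5  →[5↦6]→  6^6 = 46656  −1 ⇒ G_4=46655
G_4=46655  [base 6] 5·6^5 + 5·6^4 + 5·6^3 + 5·6^2 + 5·6 + 5  →[6↦7]→  5·7^5 + 5·7^4 + 5·7^3 + 5·7^2 + 5·7 + 5 = 98040  −1 ⇒ G_5=98039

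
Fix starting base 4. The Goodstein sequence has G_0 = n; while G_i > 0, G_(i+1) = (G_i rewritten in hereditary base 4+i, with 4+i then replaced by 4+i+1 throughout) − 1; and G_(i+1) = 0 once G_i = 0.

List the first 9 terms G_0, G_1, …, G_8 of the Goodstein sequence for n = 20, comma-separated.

20, 29, 39, 51, 65, 81, 99, 107, 115

step 0: 20 = 4^2 + 4; sub 5 for 4: 5^2 + 5; = 30; G_1 = 30−1 = 29
step 1: 29 = 5^2 + 4; sub 6 for 5: 6^2 + 4; = 40; G_2 = 40−1 = 39
step 2: 39 = 6^2 + 3; sub 7 for 6: 7^2 + 3; = 52; G_3 = 52−1 = 51
step 3: 51 = 7^2 + 2; sub 8 for 7: 8^2 + 2; = 66; G_4 = 66−1 = 65
step 4: 65 = 8^2 + 1; sub 9 for 8: 9^2 + 1; = 82; G_5 = 82−1 = 81
step 5: 81 = 9^2; sub 10 for 9: 10^2; = 100; G_6 = 100−1 = 99
step 6: 99 = 9·10 + 9; sub 11 for 10: 9·11 + 9; = 108; G_7 = 108−1 = 107
step 7: 107 = 9·11 + 8; sub 12 for 11: 9·12 + 8; = 116; G_8 = 116−1 = 115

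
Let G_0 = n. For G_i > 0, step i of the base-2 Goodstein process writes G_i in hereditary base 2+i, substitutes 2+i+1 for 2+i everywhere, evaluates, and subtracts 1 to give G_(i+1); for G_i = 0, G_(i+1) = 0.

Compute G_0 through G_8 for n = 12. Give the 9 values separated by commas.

12, 107, 1065, 15685, 280019, 5764910, 134217867, 3486784574, 100000000211

G_0=12  [base 2] 2^(2 + 1) + 2^2  →[2↦3]→  3^(3 + 1) + 3^3 = 108  −1 ⇒ G_1=107
G_1=107  [base 3] 3^(3 + 1) + 2·3^2 + 2·3 + 2  →[3↦4]→  4^(4 + 1) + 2·4^2 + 2·4 + 2 = 1066  −1 ⇒ G_2=1065
G_2=1065  [base 4] 4^(4 + 1) + 2·4^2 + 2·4 + 1  →[4↦5]→  5^(5 + 1) + 2·5^2 + 2·5 + 1 = 15686  −1 ⇒ G_3=15685
G_3=15685  [base 5] 5^(5 + 1) + 2·5^2 + 2·5  →[5↦6]→  6^(6 + 1) + 2·6^2 + 2·6 = 280020  −1 ⇒ G_4=280019
G_4=280019  [base 6] 6^(6 + 1) + 2·6^2 + 6 + 5  →[6↦7]→  7^(7 + 1) + 2·7^2 + 7 + 5 = 5764911  −1 ⇒ G_5=5764910
G_5=5764910  [base 7] 7^(7 + 1) + 2·7^2 + 7 + 4  →[7↦8]→  8^(8 + 1) + 2·8^2 + 8 + 4 = 134217868  −1 ⇒ G_6=134217867
G_6=134217867  [base 8] 8^(8 + 1) + 2·8^2 + 8 + 3  →[8↦9]→  9^(9 + 1) + 2·9^2 + 9 + 3 = 3486784575  −1 ⇒ G_7=3486784574
G_7=3486784574  [base 9] 9^(9 + 1) + 2·9^2 + 9 + 2  →[9↦10]→  10^(10 + 1) + 2·10^2 + 10 + 2 = 100000000212  −1 ⇒ G_8=100000000211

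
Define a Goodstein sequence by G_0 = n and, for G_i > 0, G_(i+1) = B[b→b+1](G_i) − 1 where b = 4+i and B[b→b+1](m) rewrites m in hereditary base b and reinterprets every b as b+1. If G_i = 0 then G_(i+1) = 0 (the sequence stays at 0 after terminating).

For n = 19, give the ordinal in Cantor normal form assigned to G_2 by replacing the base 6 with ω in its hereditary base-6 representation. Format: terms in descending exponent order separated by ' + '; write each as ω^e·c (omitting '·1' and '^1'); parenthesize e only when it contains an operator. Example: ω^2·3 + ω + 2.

ω^2 + 1

step 0: 19 = 4^2 + 3; sub 5 for 4: 5^2 + 3; = 28; G_1 = 28−1 = 27
step 1: 27 = 5^2 + 2; sub 6 for 5: 6^2 + 2; = 38; G_2 = 38−1 = 37
step 2: 37 = 6^2 + 1; sub 7 for 6: 7^2 + 1; = 50; G_3 = 50−1 = 49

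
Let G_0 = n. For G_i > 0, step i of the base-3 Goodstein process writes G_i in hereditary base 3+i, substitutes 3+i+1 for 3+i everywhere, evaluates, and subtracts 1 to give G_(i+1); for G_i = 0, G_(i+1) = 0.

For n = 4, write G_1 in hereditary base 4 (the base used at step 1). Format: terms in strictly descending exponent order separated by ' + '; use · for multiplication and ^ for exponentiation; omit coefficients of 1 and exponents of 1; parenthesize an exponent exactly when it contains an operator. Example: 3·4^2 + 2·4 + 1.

(0) 4|_3 = 3 + 1 ↦ 4 + 1|_4 = 5 ⇒ 4
(1) 4|_4 = 4 ↦ 5|_5 = 5 ⇒ 4

4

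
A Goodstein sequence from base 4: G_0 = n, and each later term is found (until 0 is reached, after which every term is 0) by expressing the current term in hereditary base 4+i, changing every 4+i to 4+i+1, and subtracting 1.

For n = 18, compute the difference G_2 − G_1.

10

G_0=18  [base 4] 4^2 + 2  →[4↦5]→  5^2 + 2 = 27  −1 ⇒ G_1=26
G_1=26  [base 5] 5^2 + 1  →[5↦6]→  6^2 + 1 = 37  −1 ⇒ G_2=36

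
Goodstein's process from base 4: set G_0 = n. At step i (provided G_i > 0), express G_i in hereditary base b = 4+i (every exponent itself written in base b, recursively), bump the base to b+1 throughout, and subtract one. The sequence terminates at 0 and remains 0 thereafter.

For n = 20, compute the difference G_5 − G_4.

[0] 20 ≡ 4^2 + 4 (base 4). Lift 5: 30. −1: 29.
[1] 29 ≡ 5^2 + 4 (base 5). Lift 6: 40. −1: 39.
[2] 39 ≡ 6^2 + 3 (base 6). Lift 7: 52. −1: 51.
[3] 51 ≡ 7^2 + 2 (base 7). Lift 8: 66. −1: 65.
[4] 65 ≡ 8^2 + 1 (base 8). Lift 9: 82. −1: 81.

16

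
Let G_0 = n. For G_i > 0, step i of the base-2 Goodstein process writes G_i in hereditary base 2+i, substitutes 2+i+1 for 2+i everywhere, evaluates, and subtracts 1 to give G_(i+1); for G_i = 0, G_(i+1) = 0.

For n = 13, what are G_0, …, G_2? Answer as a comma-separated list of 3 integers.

i=0: 13 = 2^(2 + 1) + 2^2 + 1 (b=2); 2→3: 3^(3 + 1) + 3^3 + 1 = 109; 109−1 = 108
i=1: 108 = 3^(3 + 1) + 3^3 (b=3); 3→4: 4^(4 + 1) + 4^4 = 1280; 1280−1 = 1279

13, 108, 1279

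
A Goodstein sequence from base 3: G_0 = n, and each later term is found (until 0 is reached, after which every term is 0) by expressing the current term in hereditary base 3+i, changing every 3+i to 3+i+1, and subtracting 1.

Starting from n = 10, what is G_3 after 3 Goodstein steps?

G_0 = 10. HB_3(10) = 3^2 + 1. Bump = 17. G_1 = 16.
G_1 = 16. HB_4(16) = 4^2. Bump = 25. G_2 = 24.
G_2 = 24. HB_5(24) = 4·5 + 4. Bump = 28. G_3 = 27.
G_3 = 27. HB_6(27) = 4·6 + 3. Bump = 31. G_4 = 30.

27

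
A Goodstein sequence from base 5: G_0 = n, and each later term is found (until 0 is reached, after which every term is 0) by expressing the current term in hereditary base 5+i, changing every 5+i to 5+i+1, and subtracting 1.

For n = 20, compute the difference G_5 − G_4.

G_0 = 20. HB_5(20) = 4·5. Bump = 24. G_1 = 23.
G_1 = 23. HB_6(23) = 3·6 + 5. Bump = 26. G_2 = 25.
G_2 = 25. HB_7(25) = 3·7 + 4. Bump = 28. G_3 = 27.
G_3 = 27. HB_8(27) = 3·8 + 3. Bump = 30. G_4 = 29.
G_4 = 29. HB_9(29) = 3·9 + 2. Bump = 32. G_5 = 31.

2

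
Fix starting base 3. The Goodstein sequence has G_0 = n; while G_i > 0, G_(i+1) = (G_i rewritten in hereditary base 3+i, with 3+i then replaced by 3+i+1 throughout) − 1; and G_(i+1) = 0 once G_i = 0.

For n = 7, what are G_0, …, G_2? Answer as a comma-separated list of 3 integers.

G_0=7  [base 3] 2·3 + 1  →[3↦4]→  2·4 + 1 = 9  −1 ⇒ G_1=8
G_1=8  [base 4] 2·4  →[4↦5]→  2·5 = 10  −1 ⇒ G_2=9

7, 8, 9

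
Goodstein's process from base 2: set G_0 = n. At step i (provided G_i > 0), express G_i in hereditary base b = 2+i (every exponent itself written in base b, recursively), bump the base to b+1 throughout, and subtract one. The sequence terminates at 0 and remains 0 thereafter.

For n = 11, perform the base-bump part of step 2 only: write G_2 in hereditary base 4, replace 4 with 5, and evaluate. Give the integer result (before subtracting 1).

G_0 = 11. HB_2(11) = 2^(2 + 1) + 2 + 1. Bump = 85. G_1 = 84.
G_1 = 84. HB_3(84) = 3^(3 + 1) + 3. Bump = 1028. G_2 = 1027.
G_2 = 1027. HB_4(1027) = 4^(4 + 1) + 3. Bump = 15628. G_3 = 15627.

15628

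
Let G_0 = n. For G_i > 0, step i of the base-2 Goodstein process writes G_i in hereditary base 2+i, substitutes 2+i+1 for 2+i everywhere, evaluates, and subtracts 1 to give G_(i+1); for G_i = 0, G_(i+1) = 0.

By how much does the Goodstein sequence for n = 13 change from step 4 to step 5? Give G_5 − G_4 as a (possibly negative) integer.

step 0: 13 = 2^(2 + 1) + 2^2 + 1; sub 3 for 2: 3^(3 + 1) + 3^3 + 1; = 109; G_1 = 109−1 = 108
step 1: 108 = 3^(3 + 1) + 3^3; sub 4 for 3: 4^(4 + 1) + 4^4; = 1280; G_2 = 1280−1 = 1279
step 2: 1279 = 4^(4 + 1) + 3·4^3 + 3·4^2 + 3·4 + 3; sub 5 for 4: 5^(5 + 1) + 3·5^3 + 3·5^2 + 3·5 + 3; = 16093; G_3 = 16093−1 = 16092
step 3: 16092 = 5^(5 + 1) + 3·5^3 + 3·5^2 + 3·5 + 2; sub 6 for 5: 6^(6 + 1) + 3·6^3 + 3·6^2 + 3·6 + 2; = 280712; G_4 = 280712−1 = 280711
step 4: 280711 = 6^(6 + 1) + 3·6^3 + 3·6^2 + 3·6 + 1; sub 7 for 6: 7^(7 + 1) + 3·7^3 + 3·7^2 + 3·7 + 1; = 5765999; G_5 = 5765999−1 = 5765998

5485287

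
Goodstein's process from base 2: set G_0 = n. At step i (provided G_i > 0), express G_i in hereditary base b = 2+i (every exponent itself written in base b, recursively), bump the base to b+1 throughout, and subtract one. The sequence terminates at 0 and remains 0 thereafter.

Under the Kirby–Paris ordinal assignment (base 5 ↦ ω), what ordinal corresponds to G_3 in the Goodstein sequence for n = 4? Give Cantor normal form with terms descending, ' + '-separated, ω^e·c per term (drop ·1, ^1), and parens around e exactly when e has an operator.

ω^2·2 + ω·2

i=0: 4 = 2^2 (b=2); 2→3: 3^3 = 27; 27−1 = 26
i=1: 26 = 2·3^2 + 2·3 + 2 (b=3); 3→4: 2·4^2 + 2·4 + 2 = 42; 42−1 = 41
i=2: 41 = 2·4^2 + 2·4 + 1 (b=4); 4→5: 2·5^2 + 2·5 + 1 = 61; 61−1 = 60
i=3: 60 = 2·5^2 + 2·5 (b=5); 5→6: 2·6^2 + 2·6 = 84; 84−1 = 83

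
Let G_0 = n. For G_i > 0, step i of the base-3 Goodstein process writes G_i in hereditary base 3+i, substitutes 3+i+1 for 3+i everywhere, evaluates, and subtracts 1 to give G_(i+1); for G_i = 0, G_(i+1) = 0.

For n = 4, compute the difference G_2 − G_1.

0

G_0=4  [base 3] 3 + 1  →[3↦4]→  4 + 1 = 5  −1 ⇒ G_1=4
G_1=4  [base 4] 4  →[4↦5]→  5 = 5  −1 ⇒ G_2=4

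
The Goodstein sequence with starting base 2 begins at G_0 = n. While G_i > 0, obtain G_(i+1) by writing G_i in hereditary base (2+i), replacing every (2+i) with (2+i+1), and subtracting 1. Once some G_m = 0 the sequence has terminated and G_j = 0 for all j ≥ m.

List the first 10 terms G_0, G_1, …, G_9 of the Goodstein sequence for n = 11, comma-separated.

11, 84, 1027, 15627, 279937, 5764801, 134217727, 2749609302, 70077777775, 1997331745490

(0) 11|_2 = 2^(2 + 1) + 2 + 1 ↦ 3^(3 + 1) + 3 + 1|_3 = 85 ⇒ 84
(1) 84|_3 = 3^(3 + 1) + 3 ↦ 4^(4 + 1) + 4|_4 = 1028 ⇒ 1027
(2) 1027|_4 = 4^(4 + 1) + 3 ↦ 5^(5 + 1) + 3|_5 = 15628 ⇒ 15627
(3) 15627|_5 = 5^(5 + 1) + 2 ↦ 6^(6 + 1) + 2|_6 = 279938 ⇒ 279937
(4) 279937|_6 = 6^(6 + 1) + 1 ↦ 7^(7 + 1) + 1|_7 = 5764802 ⇒ 5764801
(5) 5764801|_7 = 7^(7 + 1) ↦ 8^(8 + 1)|_8 = 134217728 ⇒ 134217727
(6) 134217727|_8 = 7·8^8 + 7·8^7 + 7·8^6 + 7·8^5 + 7·8^4 + 7·8^3 + 7·8^2 + 7·8 + 7 ↦ 7·9^9 + 7·9^7 + 7·9^6 + 7·9^5 + 7·9^4 + 7·9^3 + 7·9^2 + 7·9 + 7|_9 = 2749609303 ⇒ 2749609302
(7) 2749609302|_9 = 7·9^9 + 7·9^7 + 7·9^6 + 7·9^5 + 7·9^4 + 7·9^3 + 7·9^2 + 7·9 + 6 ↦ 7·10^10 + 7·10^7 + 7·10^6 + 7·10^5 + 7·10^4 + 7·10^3 + 7·10^2 + 7·10 + 6|_10 = 70077777776 ⇒ 70077777775
(8) 70077777775|_10 = 7·10^10 + 7·10^7 + 7·10^6 + 7·10^5 + 7·10^4 + 7·10^3 + 7·10^2 + 7·10 + 5 ↦ 7·11^11 + 7·11^7 + 7·11^6 + 7·11^5 + 7·11^4 + 7·11^3 + 7·11^2 + 7·11 + 5|_11 = 1997331745491 ⇒ 1997331745490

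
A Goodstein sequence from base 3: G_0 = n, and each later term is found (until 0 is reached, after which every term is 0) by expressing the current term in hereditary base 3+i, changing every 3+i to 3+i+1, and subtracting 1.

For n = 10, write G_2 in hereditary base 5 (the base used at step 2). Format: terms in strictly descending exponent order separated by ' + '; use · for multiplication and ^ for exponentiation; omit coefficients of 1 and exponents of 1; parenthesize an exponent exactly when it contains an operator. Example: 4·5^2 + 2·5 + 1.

base 3: 10 = 3^2 + 1; at 4: 4^2 + 1 = 17; next = 16
base 4: 16 = 4^2; at 5: 5^2 = 25; next = 24
base 5: 24 = 4·5 + 4; at 6: 4·6 + 4 = 28; next = 27

4·5 + 4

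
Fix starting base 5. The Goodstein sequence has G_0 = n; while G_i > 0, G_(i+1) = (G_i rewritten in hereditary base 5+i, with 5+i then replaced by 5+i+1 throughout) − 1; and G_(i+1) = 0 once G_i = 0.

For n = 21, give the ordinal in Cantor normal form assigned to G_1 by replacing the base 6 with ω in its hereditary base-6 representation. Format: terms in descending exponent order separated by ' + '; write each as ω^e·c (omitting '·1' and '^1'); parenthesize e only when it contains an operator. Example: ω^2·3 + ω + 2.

i=0: 21 = 4·5 + 1 (b=5); 5→6: 4·6 + 1 = 25; 25−1 = 24
i=1: 24 = 4·6 (b=6); 6→7: 4·7 = 28; 28−1 = 27

ω·4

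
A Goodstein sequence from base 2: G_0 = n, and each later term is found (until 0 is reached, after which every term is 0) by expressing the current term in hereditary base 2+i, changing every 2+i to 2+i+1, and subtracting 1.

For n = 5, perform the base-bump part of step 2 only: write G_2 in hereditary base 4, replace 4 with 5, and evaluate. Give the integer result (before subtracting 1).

468

(0) 5|_2 = 2^2 + 1 ↦ 3^3 + 1|_3 = 28 ⇒ 27
(1) 27|_3 = 3^3 ↦ 4^4|_4 = 256 ⇒ 255
(2) 255|_4 = 3·4^3 + 3·4^2 + 3·4 + 3 ↦ 3·5^3 + 3·5^2 + 3·5 + 3|_5 = 468 ⇒ 467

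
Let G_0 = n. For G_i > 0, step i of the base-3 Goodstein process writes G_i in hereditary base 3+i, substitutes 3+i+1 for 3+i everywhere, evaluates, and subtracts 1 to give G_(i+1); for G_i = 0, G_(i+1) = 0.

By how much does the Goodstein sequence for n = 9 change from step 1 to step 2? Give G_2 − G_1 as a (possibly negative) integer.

2

[0] 9 ≡ 3^2 (base 3). Lift 4: 16. −1: 15.
[1] 15 ≡ 3·4 + 3 (base 4). Lift 5: 18. −1: 17.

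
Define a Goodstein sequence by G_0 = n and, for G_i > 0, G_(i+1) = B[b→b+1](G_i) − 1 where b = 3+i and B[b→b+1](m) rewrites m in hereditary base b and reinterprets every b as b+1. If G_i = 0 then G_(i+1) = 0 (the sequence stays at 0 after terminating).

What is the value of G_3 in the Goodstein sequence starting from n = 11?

35

G_0=11  [base 3] 3^2 + 2  →[3↦4]→  4^2 + 2 = 18  −1 ⇒ G_1=17
G_1=17  [base 4] 4^2 + 1  →[4↦5]→  5^2 + 1 = 26  −1 ⇒ G_2=25
G_2=25  [base 5] 5^2  →[5↦6]→  6^2 = 36  −1 ⇒ G_3=35
G_3=35  [base 6] 5·6 + 5  →[6↦7]→  5·7 + 5 = 40  −1 ⇒ G_4=39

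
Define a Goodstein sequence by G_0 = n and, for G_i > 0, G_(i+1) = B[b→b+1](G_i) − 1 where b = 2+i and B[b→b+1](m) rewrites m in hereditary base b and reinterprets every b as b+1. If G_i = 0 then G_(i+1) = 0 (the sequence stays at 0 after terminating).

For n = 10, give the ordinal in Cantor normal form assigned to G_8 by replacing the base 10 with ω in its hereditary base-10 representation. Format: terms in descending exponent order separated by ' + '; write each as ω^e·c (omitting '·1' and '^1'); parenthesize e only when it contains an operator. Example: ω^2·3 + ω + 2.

10 —HB2→ 2^(2 + 1) + 2 —bump→ 3^(3 + 1) + 3 = 84 —(−1)→ 83
83 —HB3→ 3^(3 + 1) + 2 —bump→ 4^(4 + 1) + 2 = 1026 —(−1)→ 1025
1025 —HB4→ 4^(4 + 1) + 1 —bump→ 5^(5 + 1) + 1 = 15626 —(−1)→ 15625
15625 —HB5→ 5^(5 + 1) —bump→ 6^(6 + 1) = 279936 —(−1)→ 279935
279935 —HB6→ 5·6^6 + 5·6^5 + 5·6^4 + 5·6^3 + 5·6^2 + 5·6 + 5 —bump→ 5·7^7 + 5·7^5 + 5·7^4 + 5·7^3 + 5·7^2 + 5·7 + 5 = 4215755 —(−1)→ 4215754
4215754 —HB7→ 5·7^7 + 5·7^5 + 5·7^4 + 5·7^3 + 5·7^2 + 5·7 + 4 —bump→ 5·8^8 + 5·8^5 + 5·8^4 + 5·8^3 + 5·8^2 + 5·8 + 4 = 84073324 —(−1)→ 84073323
84073323 —HB8→ 5·8^8 + 5·8^5 + 5·8^4 + 5·8^3 + 5·8^2 + 5·8 + 3 —bump→ 5·9^9 + 5·9^5 + 5·9^4 + 5·9^3 + 5·9^2 + 5·9 + 3 = 1937434593 —(−1)→ 1937434592
1937434592 —HB9→ 5·9^9 + 5·9^5 + 5·9^4 + 5·9^3 + 5·9^2 + 5·9 + 2 —bump→ 5·10^10 + 5·10^5 + 5·10^4 + 5·10^3 + 5·10^2 + 5·10 + 2 = 50000555552 —(−1)→ 50000555551

ω^ω·5 + ω^5·5 + ω^4·5 + ω^3·5 + ω^2·5 + ω·5 + 1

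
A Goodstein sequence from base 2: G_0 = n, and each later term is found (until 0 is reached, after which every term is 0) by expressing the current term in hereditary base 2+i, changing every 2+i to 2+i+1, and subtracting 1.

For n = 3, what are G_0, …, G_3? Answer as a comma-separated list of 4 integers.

[0] 3 ≡ 2 + 1 (base 2). Lift 3: 4. −1: 3.
[1] 3 ≡ 3 (base 3). Lift 4: 4. −1: 3.
[2] 3 ≡ 3 (base 4). Lift 5: 3. −1: 2.

3, 3, 3, 2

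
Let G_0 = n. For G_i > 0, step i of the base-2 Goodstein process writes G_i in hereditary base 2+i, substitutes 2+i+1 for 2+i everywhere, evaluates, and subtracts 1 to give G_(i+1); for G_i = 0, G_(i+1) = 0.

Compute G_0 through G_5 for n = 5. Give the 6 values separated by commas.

5, 27, 255, 467, 775, 1197

step 0: 5 = 2^2 + 1; sub 3 for 2: 3^3 + 1; = 28; G_1 = 28−1 = 27
step 1: 27 = 3^3; sub 4 for 3: 4^4; = 256; G_2 = 256−1 = 255
step 2: 255 = 3·4^3 + 3·4^2 + 3·4 + 3; sub 5 for 4: 3·5^3 + 3·5^2 + 3·5 + 3; = 468; G_3 = 468−1 = 467
step 3: 467 = 3·5^3 + 3·5^2 + 3·5 + 2; sub 6 for 5: 3·6^3 + 3·6^2 + 3·6 + 2; = 776; G_4 = 776−1 = 775
step 4: 775 = 3·6^3 + 3·6^2 + 3·6 + 1; sub 7 for 6: 3·7^3 + 3·7^2 + 3·7 + 1; = 1198; G_5 = 1198−1 = 1197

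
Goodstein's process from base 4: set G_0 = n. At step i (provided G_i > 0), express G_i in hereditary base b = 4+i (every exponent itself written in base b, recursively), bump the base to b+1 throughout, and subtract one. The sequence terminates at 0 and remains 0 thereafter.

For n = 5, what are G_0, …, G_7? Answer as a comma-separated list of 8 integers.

G_0=5  [base 4] 4 + 1  →[4↦5]→  5 + 1 = 6  −1 ⇒ G_1=5
G_1=5  [base 5] 5  →[5↦6]→  6 = 6  −1 ⇒ G_2=5
G_2=5  [base 6] 5  →[6↦7]→  5 = 5  −1 ⇒ G_3=4
G_3=4  [base 7] 4  →[7↦8]→  4 = 4  −1 ⇒ G_4=3
G_4=3  [base 8] 3  →[8↦9]→  3 = 3  −1 ⇒ G_5=2
G_5=2  [base 9] 2  →[9↦10]→  2 = 2  −1 ⇒ G_6=1
G_6=1  [base 10] 1  →[10↦11]→  1 = 1  −1 ⇒ G_7=0

5, 5, 5, 4, 3, 2, 1, 0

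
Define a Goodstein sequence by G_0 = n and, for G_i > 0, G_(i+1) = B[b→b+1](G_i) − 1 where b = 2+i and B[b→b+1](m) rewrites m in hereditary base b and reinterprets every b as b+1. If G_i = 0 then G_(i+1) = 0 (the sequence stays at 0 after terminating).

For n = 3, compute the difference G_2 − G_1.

G_0 = 3. HB_2(3) = 2 + 1. Bump = 4. G_1 = 3.
G_1 = 3. HB_3(3) = 3. Bump = 4. G_2 = 3.

0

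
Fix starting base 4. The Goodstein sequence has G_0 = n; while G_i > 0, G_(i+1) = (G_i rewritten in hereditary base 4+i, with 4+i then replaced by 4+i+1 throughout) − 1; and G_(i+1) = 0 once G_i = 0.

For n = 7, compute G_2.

7

G_0=7  [base 4] 4 + 3  →[4↦5]→  5 + 3 = 8  −1 ⇒ G_1=7
G_1=7  [base 5] 5 + 2  →[5↦6]→  6 + 2 = 8  −1 ⇒ G_2=7
G_2=7  [base 6] 6 + 1  →[6↦7]→  7 + 1 = 8  −1 ⇒ G_3=7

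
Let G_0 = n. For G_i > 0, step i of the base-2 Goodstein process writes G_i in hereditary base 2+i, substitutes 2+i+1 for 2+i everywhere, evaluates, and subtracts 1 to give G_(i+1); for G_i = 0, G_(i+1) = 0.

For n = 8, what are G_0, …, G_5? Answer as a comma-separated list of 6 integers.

8, 80, 553, 6310, 93395, 1647195

G_0=8  [base 2] 2^(2 + 1)  →[2↦3]→  3^(3 + 1) = 81  −1 ⇒ G_1=80
G_1=80  [base 3] 2·3^3 + 2·3^2 + 2·3 + 2  →[3↦4]→  2·4^4 + 2·4^2 + 2·4 + 2 = 554  −1 ⇒ G_2=553
G_2=553  [base 4] 2·4^4 + 2·4^2 + 2·4 + 1  →[4↦5]→  2·5^5 + 2·5^2 + 2·5 + 1 = 6311  −1 ⇒ G_3=6310
G_3=6310  [base 5] 2·5^5 + 2·5^2 + 2·5  →[5↦6]→  2·6^6 + 2·6^2 + 2·6 = 93396  −1 ⇒ G_4=93395
G_4=93395  [base 6] 2·6^6 + 2·6^2 + 6 + 5  →[6↦7]→  2·7^7 + 2·7^2 + 7 + 5 = 1647196  −1 ⇒ G_5=1647195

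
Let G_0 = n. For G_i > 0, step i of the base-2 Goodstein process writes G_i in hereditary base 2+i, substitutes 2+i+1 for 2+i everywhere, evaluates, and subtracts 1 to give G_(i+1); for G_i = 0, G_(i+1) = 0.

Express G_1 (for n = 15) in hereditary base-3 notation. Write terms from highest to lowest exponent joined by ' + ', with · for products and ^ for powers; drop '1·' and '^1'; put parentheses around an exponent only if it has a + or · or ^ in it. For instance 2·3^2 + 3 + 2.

3^(3 + 1) + 3^3 + 3

base 2: 15 = 2^(2 + 1) + 2^2 + 2 + 1; at 3: 3^(3 + 1) + 3^3 + 3 + 1 = 112; next = 111
base 3: 111 = 3^(3 + 1) + 3^3 + 3; at 4: 4^(4 + 1) + 4^4 + 4 = 1284; next = 1283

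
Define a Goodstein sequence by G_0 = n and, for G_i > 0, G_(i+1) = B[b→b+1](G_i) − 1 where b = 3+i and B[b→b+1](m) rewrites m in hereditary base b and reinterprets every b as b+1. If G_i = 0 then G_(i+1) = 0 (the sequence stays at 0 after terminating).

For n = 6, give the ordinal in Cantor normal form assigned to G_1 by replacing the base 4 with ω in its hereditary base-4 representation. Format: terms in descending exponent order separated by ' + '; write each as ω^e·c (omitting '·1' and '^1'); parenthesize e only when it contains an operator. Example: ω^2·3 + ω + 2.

ω + 3

G_0=6  [base 3] 2·3  →[3↦4]→  2·4 = 8  −1 ⇒ G_1=7
G_1=7  [base 4] 4 + 3  →[4↦5]→  5 + 3 = 8  −1 ⇒ G_2=7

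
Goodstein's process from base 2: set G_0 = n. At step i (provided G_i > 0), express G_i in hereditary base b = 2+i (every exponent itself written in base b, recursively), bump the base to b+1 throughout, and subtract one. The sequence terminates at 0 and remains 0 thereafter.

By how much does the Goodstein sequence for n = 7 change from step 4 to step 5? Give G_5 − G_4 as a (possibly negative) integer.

776886

i=0: 7 = 2^2 + 2 + 1 (b=2); 2→3: 3^3 + 3 + 1 = 31; 31−1 = 30
i=1: 30 = 3^3 + 3 (b=3); 3→4: 4^4 + 4 = 260; 260−1 = 259
i=2: 259 = 4^4 + 3 (b=4); 4→5: 5^5 + 3 = 3128; 3128−1 = 3127
i=3: 3127 = 5^5 + 2 (b=5); 5→6: 6^6 + 2 = 46658; 46658−1 = 46657
i=4: 46657 = 6^6 + 1 (b=6); 6→7: 7^7 + 1 = 823544; 823544−1 = 823543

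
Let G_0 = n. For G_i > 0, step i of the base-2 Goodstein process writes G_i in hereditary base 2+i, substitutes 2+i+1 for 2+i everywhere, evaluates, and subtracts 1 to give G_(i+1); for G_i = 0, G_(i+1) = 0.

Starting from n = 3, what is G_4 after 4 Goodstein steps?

step 0: 3 = 2 + 1; sub 3 for 2: 3 + 1; = 4; G_1 = 4−1 = 3
step 1: 3 = 3; sub 4 for 3: 4; = 4; G_2 = 4−1 = 3
step 2: 3 = 3; sub 5 for 4: 3; = 3; G_3 = 3−1 = 2
step 3: 2 = 2; sub 6 for 5: 2; = 2; G_4 = 2−1 = 1
step 4: 1 = 1; sub 7 for 6: 1; = 1; G_5 = 1−1 = 0

1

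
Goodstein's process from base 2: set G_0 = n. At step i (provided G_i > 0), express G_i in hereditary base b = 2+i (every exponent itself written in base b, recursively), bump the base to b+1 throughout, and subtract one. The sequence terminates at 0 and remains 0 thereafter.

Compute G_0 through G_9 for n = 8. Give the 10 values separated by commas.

8, 80, 553, 6310, 93395, 1647195, 33554571, 774841151, 20000000211, 570623341475

G_0=8  [base 2] 2^(2 + 1)  →[2↦3]→  3^(3 + 1) = 81  −1 ⇒ G_1=80
G_1=80  [base 3] 2·3^3 + 2·3^2 + 2·3 + 2  →[3↦4]→  2·4^4 + 2·4^2 + 2·4 + 2 = 554  −1 ⇒ G_2=553
G_2=553  [base 4] 2·4^4 + 2·4^2 + 2·4 + 1  →[4↦5]→  2·5^5 + 2·5^2 + 2·5 + 1 = 6311  −1 ⇒ G_3=6310
G_3=6310  [base 5] 2·5^5 + 2·5^2 + 2·5  →[5↦6]→  2·6^6 + 2·6^2 + 2·6 = 93396  −1 ⇒ G_4=93395
G_4=93395  [base 6] 2·6^6 + 2·6^2 + 6 + 5  →[6↦7]→  2·7^7 + 2·7^2 + 7 + 5 = 1647196  −1 ⇒ G_5=1647195
G_5=1647195  [base 7] 2·7^7 + 2·7^2 + 7 + 4  →[7↦8]→  2·8^8 + 2·8^2 + 8 + 4 = 33554572  −1 ⇒ G_6=33554571
G_6=33554571  [base 8] 2·8^8 + 2·8^2 + 8 + 3  →[8↦9]→  2·9^9 + 2·9^2 + 9 + 3 = 774841152  −1 ⇒ G_7=774841151
G_7=774841151  [base 9] 2·9^9 + 2·9^2 + 9 + 2  →[9↦10]→  2·10^10 + 2·10^2 + 10 + 2 = 20000000212  −1 ⇒ G_8=20000000211
G_8=20000000211  [base 10] 2·10^10 + 2·10^2 + 10 + 1  →[10↦11]→  2·11^11 + 2·11^2 + 11 + 1 = 570623341476  −1 ⇒ G_9=570623341475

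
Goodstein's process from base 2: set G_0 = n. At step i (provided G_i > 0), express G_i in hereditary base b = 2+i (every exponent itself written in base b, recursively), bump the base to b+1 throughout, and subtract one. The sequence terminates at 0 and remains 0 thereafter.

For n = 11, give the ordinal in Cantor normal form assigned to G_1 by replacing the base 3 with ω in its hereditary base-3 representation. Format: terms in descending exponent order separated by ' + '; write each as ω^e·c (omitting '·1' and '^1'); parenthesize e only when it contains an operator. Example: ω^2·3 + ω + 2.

G_0 = 11. HB_2(11) = 2^(2 + 1) + 2 + 1. Bump = 85. G_1 = 84.
G_1 = 84. HB_3(84) = 3^(3 + 1) + 3. Bump = 1028. G_2 = 1027.

ω^(ω + 1) + ω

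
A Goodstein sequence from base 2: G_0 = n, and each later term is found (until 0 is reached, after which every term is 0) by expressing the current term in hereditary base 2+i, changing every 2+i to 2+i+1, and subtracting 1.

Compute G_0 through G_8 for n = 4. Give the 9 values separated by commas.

4, 26, 41, 60, 83, 109, 139, 173, 211

4 —HB2→ 2^2 —bump→ 3^3 = 27 —(−1)→ 26
26 —HB3→ 2·3^2 + 2·3 + 2 —bump→ 2·4^2 + 2·4 + 2 = 42 —(−1)→ 41
41 —HB4→ 2·4^2 + 2·4 + 1 —bump→ 2·5^2 + 2·5 + 1 = 61 —(−1)→ 60
60 —HB5→ 2·5^2 + 2·5 —bump→ 2·6^2 + 2·6 = 84 —(−1)→ 83
83 —HB6→ 2·6^2 + 6 + 5 —bump→ 2·7^2 + 7 + 5 = 110 —(−1)→ 109
109 —HB7→ 2·7^2 + 7 + 4 —bump→ 2·8^2 + 8 + 4 = 140 —(−1)→ 139
139 —HB8→ 2·8^2 + 8 + 3 —bump→ 2·9^2 + 9 + 3 = 174 —(−1)→ 173
173 —HB9→ 2·9^2 + 9 + 2 —bump→ 2·10^2 + 10 + 2 = 212 —(−1)→ 211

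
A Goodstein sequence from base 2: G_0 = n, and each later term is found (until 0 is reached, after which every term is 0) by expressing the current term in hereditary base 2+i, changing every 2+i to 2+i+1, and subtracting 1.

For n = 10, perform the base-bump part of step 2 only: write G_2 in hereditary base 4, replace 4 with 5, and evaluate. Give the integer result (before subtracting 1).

15626

G_0=10  [base 2] 2^(2 + 1) + 2  →[2↦3]→  3^(3 + 1) + 3 = 84  −1 ⇒ G_1=83
G_1=83  [base 3] 3^(3 + 1) + 2  →[3↦4]→  4^(4 + 1) + 2 = 1026  −1 ⇒ G_2=1025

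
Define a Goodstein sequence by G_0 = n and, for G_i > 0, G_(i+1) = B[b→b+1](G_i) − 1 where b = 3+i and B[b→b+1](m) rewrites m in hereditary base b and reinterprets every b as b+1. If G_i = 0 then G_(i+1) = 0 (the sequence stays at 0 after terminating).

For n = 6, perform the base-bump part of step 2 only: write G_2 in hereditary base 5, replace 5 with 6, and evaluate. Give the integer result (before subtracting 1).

base 3: 6 = 2·3; at 4: 2·4 = 8; next = 7
base 4: 7 = 4 + 3; at 5: 5 + 3 = 8; next = 7

8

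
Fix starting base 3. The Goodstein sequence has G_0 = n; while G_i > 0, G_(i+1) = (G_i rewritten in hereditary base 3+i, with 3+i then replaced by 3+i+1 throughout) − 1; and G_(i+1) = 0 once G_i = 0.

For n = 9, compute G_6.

base 3: 9 = 3^2; at 4: 4^2 = 16; next = 15
base 4: 15 = 3·4 + 3; at 5: 3·5 + 3 = 18; next = 17
base 5: 17 = 3·5 + 2; at 6: 3·6 + 2 = 20; next = 19
base 6: 19 = 3·6 + 1; at 7: 3·7 + 1 = 22; next = 21
base 7: 21 = 3·7; at 8: 3·8 = 24; next = 23
base 8: 23 = 2·8 + 7; at 9: 2·9 + 7 = 25; next = 24
base 9: 24 = 2·9 + 6; at 10: 2·10 + 6 = 26; next = 25

24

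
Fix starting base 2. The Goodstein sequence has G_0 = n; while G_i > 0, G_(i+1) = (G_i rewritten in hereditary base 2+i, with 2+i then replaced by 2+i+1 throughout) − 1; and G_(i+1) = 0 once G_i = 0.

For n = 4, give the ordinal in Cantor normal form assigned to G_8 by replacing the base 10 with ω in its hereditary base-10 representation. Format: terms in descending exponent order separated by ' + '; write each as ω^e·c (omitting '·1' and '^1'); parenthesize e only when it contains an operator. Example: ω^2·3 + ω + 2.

ω^2·2 + ω + 1

base 2: 4 = 2^2; at 3: 3^3 = 27; next = 26
base 3: 26 = 2·3^2 + 2·3 + 2; at 4: 2·4^2 + 2·4 + 2 = 42; next = 41
base 4: 41 = 2·4^2 + 2·4 + 1; at 5: 2·5^2 + 2·5 + 1 = 61; next = 60
base 5: 60 = 2·5^2 + 2·5; at 6: 2·6^2 + 2·6 = 84; next = 83
base 6: 83 = 2·6^2 + 6 + 5; at 7: 2·7^2 + 7 + 5 = 110; next = 109
base 7: 109 = 2·7^2 + 7 + 4; at 8: 2·8^2 + 8 + 4 = 140; next = 139
base 8: 139 = 2·8^2 + 8 + 3; at 9: 2·9^2 + 9 + 3 = 174; next = 173
base 9: 173 = 2·9^2 + 9 + 2; at 10: 2·10^2 + 10 + 2 = 212; next = 211
base 10: 211 = 2·10^2 + 10 + 1; at 11: 2·11^2 + 11 + 1 = 254; next = 253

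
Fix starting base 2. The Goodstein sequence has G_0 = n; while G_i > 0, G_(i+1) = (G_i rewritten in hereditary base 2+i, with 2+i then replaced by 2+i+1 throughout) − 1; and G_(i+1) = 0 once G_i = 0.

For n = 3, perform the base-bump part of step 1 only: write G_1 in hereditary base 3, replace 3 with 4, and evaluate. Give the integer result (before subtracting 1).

[0] 3 ≡ 2 + 1 (base 2). Lift 3: 4. −1: 3.
[1] 3 ≡ 3 (base 3). Lift 4: 4. −1: 3.

4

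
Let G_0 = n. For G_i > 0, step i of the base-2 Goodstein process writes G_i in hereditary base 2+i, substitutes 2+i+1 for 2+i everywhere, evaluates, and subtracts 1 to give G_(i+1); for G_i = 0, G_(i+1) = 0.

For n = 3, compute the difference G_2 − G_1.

i=0: 3 = 2 + 1 (b=2); 2→3: 3 + 1 = 4; 4−1 = 3
i=1: 3 = 3 (b=3); 3→4: 4 = 4; 4−1 = 3

0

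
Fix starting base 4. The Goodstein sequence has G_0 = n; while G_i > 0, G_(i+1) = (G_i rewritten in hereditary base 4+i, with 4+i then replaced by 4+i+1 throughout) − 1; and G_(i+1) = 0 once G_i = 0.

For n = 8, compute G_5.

step 0: 8 = 2·4; sub 5 for 4: 2·5; = 10; G_1 = 10−1 = 9
step 1: 9 = 5 + 4; sub 6 for 5: 6 + 4; = 10; G_2 = 10−1 = 9
step 2: 9 = 6 + 3; sub 7 for 6: 7 + 3; = 10; G_3 = 10−1 = 9
step 3: 9 = 7 + 2; sub 8 for 7: 8 + 2; = 10; G_4 = 10−1 = 9
step 4: 9 = 8 + 1; sub 9 for 8: 9 + 1; = 10; G_5 = 10−1 = 9

9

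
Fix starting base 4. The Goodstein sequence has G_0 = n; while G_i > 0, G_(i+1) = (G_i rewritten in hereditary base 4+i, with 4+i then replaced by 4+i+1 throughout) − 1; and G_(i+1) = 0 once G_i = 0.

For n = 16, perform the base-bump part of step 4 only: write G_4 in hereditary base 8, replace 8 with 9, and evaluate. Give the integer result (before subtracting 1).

[0] 16 ≡ 4^2 (base 4). Lift 5: 25. −1: 24.
[1] 24 ≡ 4·5 + 4 (base 5). Lift 6: 28. −1: 27.
[2] 27 ≡ 4·6 + 3 (base 6). Lift 7: 31. −1: 30.
[3] 30 ≡ 4·7 + 2 (base 7). Lift 8: 34. −1: 33.
[4] 33 ≡ 4·8 + 1 (base 8). Lift 9: 37. −1: 36.

37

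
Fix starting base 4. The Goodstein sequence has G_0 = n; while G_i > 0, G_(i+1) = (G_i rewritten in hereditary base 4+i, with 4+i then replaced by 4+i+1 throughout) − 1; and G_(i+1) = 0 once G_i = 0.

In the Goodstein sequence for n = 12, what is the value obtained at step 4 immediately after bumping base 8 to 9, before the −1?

[0] 12 ≡ 3·4 (base 4). Lift 5: 15. −1: 14.
[1] 14 ≡ 2·5 + 4 (base 5). Lift 6: 16. −1: 15.
[2] 15 ≡ 2·6 + 3 (base 6). Lift 7: 17. −1: 16.
[3] 16 ≡ 2·7 + 2 (base 7). Lift 8: 18. −1: 17.
[4] 17 ≡ 2·8 + 1 (base 8). Lift 9: 19. −1: 18.

19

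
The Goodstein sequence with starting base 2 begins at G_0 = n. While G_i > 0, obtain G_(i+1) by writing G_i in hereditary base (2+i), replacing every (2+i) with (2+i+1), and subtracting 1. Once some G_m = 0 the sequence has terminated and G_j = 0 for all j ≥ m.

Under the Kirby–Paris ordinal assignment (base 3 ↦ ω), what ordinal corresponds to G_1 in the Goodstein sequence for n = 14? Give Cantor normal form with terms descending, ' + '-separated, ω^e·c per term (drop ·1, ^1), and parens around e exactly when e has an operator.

ω^(ω + 1) + ω^ω + 2

(0) 14|_2 = 2^(2 + 1) + 2^2 + 2 ↦ 3^(3 + 1) + 3^3 + 3|_3 = 111 ⇒ 110
(1) 110|_3 = 3^(3 + 1) + 3^3 + 2 ↦ 4^(4 + 1) + 4^4 + 2|_4 = 1282 ⇒ 1281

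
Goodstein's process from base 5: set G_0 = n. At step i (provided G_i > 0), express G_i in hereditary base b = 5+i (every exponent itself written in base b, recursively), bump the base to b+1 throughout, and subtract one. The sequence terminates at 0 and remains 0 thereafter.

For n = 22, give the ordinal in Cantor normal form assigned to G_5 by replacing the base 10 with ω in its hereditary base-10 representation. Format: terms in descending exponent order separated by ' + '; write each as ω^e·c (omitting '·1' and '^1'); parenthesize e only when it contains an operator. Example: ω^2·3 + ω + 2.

G_0 = 22. HB_5(22) = 4·5 + 2. Bump = 26. G_1 = 25.
G_1 = 25. HB_6(25) = 4·6 + 1. Bump = 29. G_2 = 28.
G_2 = 28. HB_7(28) = 4·7. Bump = 32. G_3 = 31.
G_3 = 31. HB_8(31) = 3·8 + 7. Bump = 34. G_4 = 33.
G_4 = 33. HB_9(33) = 3·9 + 6. Bump = 36. G_5 = 35.

ω·3 + 5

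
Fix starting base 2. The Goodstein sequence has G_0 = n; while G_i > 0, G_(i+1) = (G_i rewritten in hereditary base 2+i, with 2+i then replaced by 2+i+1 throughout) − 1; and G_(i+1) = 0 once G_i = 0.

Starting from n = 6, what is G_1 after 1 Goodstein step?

i=0: 6 = 2^2 + 2 (b=2); 2→3: 3^3 + 3 = 30; 30−1 = 29
i=1: 29 = 3^3 + 2 (b=3); 3→4: 4^4 + 2 = 258; 258−1 = 257

29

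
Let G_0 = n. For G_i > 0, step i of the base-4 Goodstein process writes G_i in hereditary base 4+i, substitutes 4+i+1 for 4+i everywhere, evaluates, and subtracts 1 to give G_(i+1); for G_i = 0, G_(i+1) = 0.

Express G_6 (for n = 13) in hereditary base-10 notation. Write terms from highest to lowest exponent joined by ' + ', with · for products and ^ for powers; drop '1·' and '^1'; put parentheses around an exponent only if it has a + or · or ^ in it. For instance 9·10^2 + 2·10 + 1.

2·10 + 1

G_0=13  [base 4] 3·4 + 1  →[4↦5]→  3·5 + 1 = 16  −1 ⇒ G_1=15
G_1=15  [base 5] 3·5  →[5↦6]→  3·6 = 18  −1 ⇒ G_2=17
G_2=17  [base 6] 2·6 + 5  →[6↦7]→  2·7 + 5 = 19  −1 ⇒ G_3=18
G_3=18  [base 7] 2·7 + 4  →[7↦8]→  2·8 + 4 = 20  −1 ⇒ G_4=19
G_4=19  [base 8] 2·8 + 3  →[8↦9]→  2·9 + 3 = 21  −1 ⇒ G_5=20
G_5=20  [base 9] 2·9 + 2  →[9↦10]→  2·10 + 2 = 22  −1 ⇒ G_6=21
G_6=21  [base 10] 2·10 + 1  →[10↦11]→  2·11 + 1 = 23  −1 ⇒ G_7=22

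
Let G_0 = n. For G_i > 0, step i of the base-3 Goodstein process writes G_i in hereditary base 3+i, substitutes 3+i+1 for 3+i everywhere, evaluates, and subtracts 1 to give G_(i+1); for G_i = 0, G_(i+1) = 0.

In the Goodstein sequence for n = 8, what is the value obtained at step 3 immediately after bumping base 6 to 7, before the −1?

G_0 = 8. HB_3(8) = 2·3 + 2. Bump = 10. G_1 = 9.
G_1 = 9. HB_4(9) = 2·4 + 1. Bump = 11. G_2 = 10.
G_2 = 10. HB_5(10) = 2·5. Bump = 12. G_3 = 11.

12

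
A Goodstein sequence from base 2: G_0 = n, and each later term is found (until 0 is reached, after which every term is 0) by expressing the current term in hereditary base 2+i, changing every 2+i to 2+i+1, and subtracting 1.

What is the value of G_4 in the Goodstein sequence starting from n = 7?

46657

(0) 7|_2 = 2^2 + 2 + 1 ↦ 3^3 + 3 + 1|_3 = 31 ⇒ 30
(1) 30|_3 = 3^3 + 3 ↦ 4^4 + 4|_4 = 260 ⇒ 259
(2) 259|_4 = 4^4 + 3 ↦ 5^5 + 3|_5 = 3128 ⇒ 3127
(3) 3127|_5 = 5^5 + 2 ↦ 6^6 + 2|_6 = 46658 ⇒ 46657
(4) 46657|_6 = 6^6 + 1 ↦ 7^7 + 1|_7 = 823544 ⇒ 823543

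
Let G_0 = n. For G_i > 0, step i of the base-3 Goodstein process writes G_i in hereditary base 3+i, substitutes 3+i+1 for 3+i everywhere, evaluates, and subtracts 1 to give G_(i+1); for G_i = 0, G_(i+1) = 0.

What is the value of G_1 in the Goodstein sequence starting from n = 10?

[0] 10 ≡ 3^2 + 1 (base 3). Lift 4: 17. −1: 16.
[1] 16 ≡ 4^2 (base 4). Lift 5: 25. −1: 24.

16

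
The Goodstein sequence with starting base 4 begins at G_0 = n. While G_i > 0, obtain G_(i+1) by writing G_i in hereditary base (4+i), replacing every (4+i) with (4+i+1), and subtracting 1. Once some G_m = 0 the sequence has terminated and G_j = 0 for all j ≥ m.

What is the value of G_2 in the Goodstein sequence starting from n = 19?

37

[0] 19 ≡ 4^2 + 3 (base 4). Lift 5: 28. −1: 27.
[1] 27 ≡ 5^2 + 2 (base 5). Lift 6: 38. −1: 37.
[2] 37 ≡ 6^2 + 1 (base 6). Lift 7: 50. −1: 49.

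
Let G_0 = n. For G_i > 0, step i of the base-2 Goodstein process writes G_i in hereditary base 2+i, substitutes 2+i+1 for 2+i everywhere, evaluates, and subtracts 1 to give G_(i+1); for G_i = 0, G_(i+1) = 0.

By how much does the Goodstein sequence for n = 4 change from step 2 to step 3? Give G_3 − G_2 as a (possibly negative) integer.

19

4 —HB2→ 2^2 —bump→ 3^3 = 27 —(−1)→ 26
26 —HB3→ 2·3^2 + 2·3 + 2 —bump→ 2·4^2 + 2·4 + 2 = 42 —(−1)→ 41
41 —HB4→ 2·4^2 + 2·4 + 1 —bump→ 2·5^2 + 2·5 + 1 = 61 —(−1)→ 60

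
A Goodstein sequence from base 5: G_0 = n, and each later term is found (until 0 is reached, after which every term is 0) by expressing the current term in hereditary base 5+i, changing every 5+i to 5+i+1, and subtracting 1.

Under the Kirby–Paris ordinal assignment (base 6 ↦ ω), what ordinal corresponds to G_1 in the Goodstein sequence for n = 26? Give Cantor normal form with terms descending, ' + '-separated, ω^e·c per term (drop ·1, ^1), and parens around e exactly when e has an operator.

G_0=26  [base 5] 5^2 + 1  →[5↦6]→  6^2 + 1 = 37  −1 ⇒ G_1=36
G_1=36  [base 6] 6^2  →[6↦7]→  7^2 = 49  −1 ⇒ G_2=48

ω^2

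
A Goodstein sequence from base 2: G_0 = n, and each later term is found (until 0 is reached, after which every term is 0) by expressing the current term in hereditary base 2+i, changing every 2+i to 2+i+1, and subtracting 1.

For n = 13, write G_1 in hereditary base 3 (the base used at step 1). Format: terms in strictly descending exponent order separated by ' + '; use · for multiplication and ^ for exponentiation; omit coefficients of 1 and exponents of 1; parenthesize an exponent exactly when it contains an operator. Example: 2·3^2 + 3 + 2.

3^(3 + 1) + 3^3

base 2: 13 = 2^(2 + 1) + 2^2 + 1; at 3: 3^(3 + 1) + 3^3 + 1 = 109; next = 108
base 3: 108 = 3^(3 + 1) + 3^3; at 4: 4^(4 + 1) + 4^4 = 1280; next = 1279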